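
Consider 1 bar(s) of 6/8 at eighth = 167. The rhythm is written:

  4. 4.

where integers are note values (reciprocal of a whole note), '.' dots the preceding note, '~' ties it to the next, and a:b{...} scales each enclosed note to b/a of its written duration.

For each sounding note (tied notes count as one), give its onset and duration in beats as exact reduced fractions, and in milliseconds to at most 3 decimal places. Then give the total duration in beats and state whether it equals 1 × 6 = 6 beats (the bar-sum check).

1) 0.0ms=0b +1077.844ms=3b
2) 1077.844ms=3b +1077.844ms=3b
Σ=6b of 6 (167bpm 6/8) — PASS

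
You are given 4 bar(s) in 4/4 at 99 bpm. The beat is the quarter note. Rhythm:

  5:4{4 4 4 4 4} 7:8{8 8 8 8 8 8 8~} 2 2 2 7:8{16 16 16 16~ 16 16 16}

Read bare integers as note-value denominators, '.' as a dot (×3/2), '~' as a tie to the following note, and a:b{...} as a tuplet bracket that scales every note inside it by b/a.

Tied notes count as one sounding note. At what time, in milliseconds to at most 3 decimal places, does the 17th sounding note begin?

1. 0.0ms @ 0 + 484.848ms (4/5)
2. 484.848ms @ 4/5 + 484.848ms (4/5)
3. 969.697ms @ 8/5 + 484.848ms (4/5)
4. 1454.545ms @ 12/5 + 484.848ms (4/5)
5. 1939.394ms @ 16/5 + 484.848ms (4/5)
6. 2424.242ms @ 4 + 346.32ms (4/7)
7. 2770.563ms @ 32/7 + 346.32ms (4/7)
8. 3116.883ms @ 36/7 + 346.32ms (4/7)
9. 3463.203ms @ 40/7 + 346.32ms (4/7)
10. 3809.524ms @ 44/7 + 346.32ms (4/7)
11. 4155.844ms @ 48/7 + 346.32ms (4/7)
12. 4502.165ms @ 52/7 + 1558.442ms (18/7)
13. 6060.606ms @ 10 + 1212.121ms (2)
14. 7272.727ms @ 12 + 1212.121ms (2)
15. 8484.848ms @ 14 + 173.16ms (2/7)
16. 8658.009ms @ 100/7 + 173.16ms (2/7)
17. 8831.169ms @ 102/7 + 173.16ms (2/7)
18. 9004.329ms @ 104/7 + 346.32ms (4/7)
19. 9350.649ms @ 108/7 + 173.16ms (2/7)
20. 9523.81ms @ 110/7 + 173.16ms (2/7)

note 17 onset = 102/7b = 8831.169ms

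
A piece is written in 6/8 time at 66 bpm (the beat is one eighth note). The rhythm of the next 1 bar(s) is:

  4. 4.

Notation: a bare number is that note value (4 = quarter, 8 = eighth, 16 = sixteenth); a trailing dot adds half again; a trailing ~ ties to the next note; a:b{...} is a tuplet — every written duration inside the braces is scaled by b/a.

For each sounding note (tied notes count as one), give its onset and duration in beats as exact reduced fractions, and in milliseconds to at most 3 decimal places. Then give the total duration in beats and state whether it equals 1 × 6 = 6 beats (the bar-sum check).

1) 0.0ms=0b +2727.273ms=3b
2) 2727.273ms=3b +2727.273ms=3b
Σ=6b of 6 (66bpm 6/8) — PASS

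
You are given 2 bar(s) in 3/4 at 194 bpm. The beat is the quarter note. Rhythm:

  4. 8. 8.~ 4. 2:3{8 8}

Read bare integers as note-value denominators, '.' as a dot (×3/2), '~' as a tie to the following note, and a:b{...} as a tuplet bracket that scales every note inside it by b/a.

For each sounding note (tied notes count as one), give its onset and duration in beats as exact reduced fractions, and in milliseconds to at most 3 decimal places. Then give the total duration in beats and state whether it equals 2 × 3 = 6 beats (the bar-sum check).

1) 0.0ms=0b +463.918ms=3/2b
2) 463.918ms=3/2b +231.959ms=3/4b
3) 695.876ms=9/4b +695.876ms=9/4b
4) 1391.753ms=9/2b +231.959ms=3/4b
5) 1623.711ms=21/4b +231.959ms=3/4b
Σ=6b of 6 (194bpm 3/4) — PASS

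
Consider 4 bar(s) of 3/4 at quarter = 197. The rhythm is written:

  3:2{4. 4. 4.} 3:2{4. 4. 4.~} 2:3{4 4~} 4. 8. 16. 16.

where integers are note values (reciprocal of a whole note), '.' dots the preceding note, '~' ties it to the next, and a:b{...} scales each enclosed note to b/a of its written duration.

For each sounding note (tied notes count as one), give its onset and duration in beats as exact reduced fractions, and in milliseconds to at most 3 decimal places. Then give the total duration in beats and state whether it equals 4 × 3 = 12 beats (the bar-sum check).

1) 0.0ms=0b +304.569ms=1b
2) 304.569ms=1b +304.569ms=1b
3) 609.137ms=2b +304.569ms=1b
4) 913.706ms=3b +304.569ms=1b
5) 1218.274ms=4b +304.569ms=1b
6) 1522.843ms=5b +761.421ms=5/2b
7) 2284.264ms=15/2b +913.706ms=3b
8) 3197.97ms=21/2b +228.426ms=3/4b
9) 3426.396ms=45/4b +114.213ms=3/8b
10) 3540.609ms=93/8b +114.213ms=3/8b
Σ=12b of 12 (197bpm 3/4) — PASS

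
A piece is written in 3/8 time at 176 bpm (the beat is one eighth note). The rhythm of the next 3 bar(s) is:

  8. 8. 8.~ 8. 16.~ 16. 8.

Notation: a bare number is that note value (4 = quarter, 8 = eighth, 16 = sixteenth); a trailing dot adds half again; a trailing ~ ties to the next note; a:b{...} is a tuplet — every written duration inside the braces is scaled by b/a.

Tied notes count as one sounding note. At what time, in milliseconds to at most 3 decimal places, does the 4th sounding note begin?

1. 0.0ms @ 0 + 511.364ms (3/2)
2. 511.364ms @ 3/2 + 511.364ms (3/2)
3. 1022.727ms @ 3 + 1022.727ms (3)
4. 2045.455ms @ 6 + 511.364ms (3/2)
5. 2556.818ms @ 15/2 + 511.364ms (3/2)

note 4 onset = 6b = 2045.455ms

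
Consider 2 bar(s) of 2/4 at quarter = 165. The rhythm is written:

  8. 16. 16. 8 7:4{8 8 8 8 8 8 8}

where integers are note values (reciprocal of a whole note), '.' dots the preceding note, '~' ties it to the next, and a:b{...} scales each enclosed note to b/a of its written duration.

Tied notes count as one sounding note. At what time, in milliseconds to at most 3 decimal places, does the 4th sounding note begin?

note 4 onset = 3/2b = 545.455ms

1. 0.0ms @ 0 + 272.727ms (3/4)
2. 272.727ms @ 3/4 + 136.364ms (3/8)
3. 409.091ms @ 9/8 + 136.364ms (3/8)
4. 545.455ms @ 3/2 + 181.818ms (1/2)
5. 727.273ms @ 2 + 103.896ms (2/7)
6. 831.169ms @ 16/7 + 103.896ms (2/7)
7. 935.065ms @ 18/7 + 103.896ms (2/7)
8. 1038.961ms @ 20/7 + 103.896ms (2/7)
9. 1142.857ms @ 22/7 + 103.896ms (2/7)
10. 1246.753ms @ 24/7 + 103.896ms (2/7)
11. 1350.649ms @ 26/7 + 103.896ms (2/7)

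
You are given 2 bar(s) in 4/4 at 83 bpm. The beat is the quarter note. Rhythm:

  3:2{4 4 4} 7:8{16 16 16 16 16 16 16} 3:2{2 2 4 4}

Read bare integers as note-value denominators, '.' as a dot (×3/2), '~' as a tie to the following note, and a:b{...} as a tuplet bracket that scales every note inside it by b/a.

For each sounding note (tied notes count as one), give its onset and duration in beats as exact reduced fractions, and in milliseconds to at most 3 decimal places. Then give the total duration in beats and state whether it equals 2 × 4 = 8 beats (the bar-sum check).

1) 0.0ms=0b +481.928ms=2/3b
2) 481.928ms=2/3b +481.928ms=2/3b
3) 963.855ms=4/3b +481.928ms=2/3b
4) 1445.783ms=2b +206.54ms=2/7b
5) 1652.324ms=16/7b +206.54ms=2/7b
6) 1858.864ms=18/7b +206.54ms=2/7b
7) 2065.404ms=20/7b +206.54ms=2/7b
8) 2271.945ms=22/7b +206.54ms=2/7b
9) 2478.485ms=24/7b +206.54ms=2/7b
10) 2685.026ms=26/7b +206.54ms=2/7b
11) 2891.566ms=4b +963.855ms=4/3b
12) 3855.422ms=16/3b +963.855ms=4/3b
13) 4819.277ms=20/3b +481.928ms=2/3b
14) 5301.205ms=22/3b +481.928ms=2/3b
Σ=8b of 8 (83bpm 4/4) — PASS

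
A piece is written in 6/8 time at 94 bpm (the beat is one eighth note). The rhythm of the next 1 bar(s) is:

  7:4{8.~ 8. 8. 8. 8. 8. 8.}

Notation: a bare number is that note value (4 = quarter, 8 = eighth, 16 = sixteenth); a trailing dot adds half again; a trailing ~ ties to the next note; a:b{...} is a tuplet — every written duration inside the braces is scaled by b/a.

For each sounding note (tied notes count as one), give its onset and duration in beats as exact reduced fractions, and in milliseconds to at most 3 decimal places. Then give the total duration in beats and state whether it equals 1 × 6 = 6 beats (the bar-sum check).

1) 0.0ms=0b +1094.225ms=12/7b
2) 1094.225ms=12/7b +547.112ms=6/7b
3) 1641.337ms=18/7b +547.112ms=6/7b
4) 2188.45ms=24/7b +547.112ms=6/7b
5) 2735.562ms=30/7b +547.112ms=6/7b
6) 3282.675ms=36/7b +547.112ms=6/7b
Σ=6b of 6 (94bpm 6/8) — PASS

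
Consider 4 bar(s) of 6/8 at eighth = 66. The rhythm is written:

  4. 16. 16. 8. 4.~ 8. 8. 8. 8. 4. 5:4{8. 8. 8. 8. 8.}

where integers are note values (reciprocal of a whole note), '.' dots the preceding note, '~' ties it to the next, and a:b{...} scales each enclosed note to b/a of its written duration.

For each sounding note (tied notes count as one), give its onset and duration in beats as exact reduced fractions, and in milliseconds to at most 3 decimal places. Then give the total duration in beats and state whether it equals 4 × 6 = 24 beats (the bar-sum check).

1) 0.0ms=0b +2727.273ms=3b
2) 2727.273ms=3b +681.818ms=3/4b
3) 3409.091ms=15/4b +681.818ms=3/4b
4) 4090.909ms=9/2b +1363.636ms=3/2b
5) 5454.545ms=6b +4090.909ms=9/2b
6) 9545.455ms=21/2b +1363.636ms=3/2b
7) 10909.091ms=12b +1363.636ms=3/2b
8) 12272.727ms=27/2b +1363.636ms=3/2b
9) 13636.364ms=15b +2727.273ms=3b
10) 16363.636ms=18b +1090.909ms=6/5b
11) 17454.545ms=96/5b +1090.909ms=6/5b
12) 18545.455ms=102/5b +1090.909ms=6/5b
13) 19636.364ms=108/5b +1090.909ms=6/5b
14) 20727.273ms=114/5b +1090.909ms=6/5b
Σ=24b of 24 (66bpm 6/8) — PASS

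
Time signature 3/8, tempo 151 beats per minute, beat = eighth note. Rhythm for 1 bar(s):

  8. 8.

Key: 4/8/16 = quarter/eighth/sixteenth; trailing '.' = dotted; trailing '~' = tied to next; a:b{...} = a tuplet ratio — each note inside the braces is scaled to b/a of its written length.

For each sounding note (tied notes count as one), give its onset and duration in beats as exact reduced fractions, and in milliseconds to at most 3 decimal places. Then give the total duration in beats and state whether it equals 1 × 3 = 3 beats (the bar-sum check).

1) 0.0ms=0b +596.026ms=3/2b
2) 596.026ms=3/2b +596.026ms=3/2b
Σ=3b of 3 (151bpm 3/8) — PASS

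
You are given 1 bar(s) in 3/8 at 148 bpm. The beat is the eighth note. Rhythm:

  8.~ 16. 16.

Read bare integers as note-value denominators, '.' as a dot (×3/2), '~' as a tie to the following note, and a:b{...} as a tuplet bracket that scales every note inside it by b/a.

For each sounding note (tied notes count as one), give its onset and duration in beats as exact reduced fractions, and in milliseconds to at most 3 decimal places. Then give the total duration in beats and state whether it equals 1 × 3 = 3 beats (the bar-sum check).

1) 0.0ms=0b +912.162ms=9/4b
2) 912.162ms=9/4b +304.054ms=3/4b
Σ=3b of 3 (148bpm 3/8) — PASS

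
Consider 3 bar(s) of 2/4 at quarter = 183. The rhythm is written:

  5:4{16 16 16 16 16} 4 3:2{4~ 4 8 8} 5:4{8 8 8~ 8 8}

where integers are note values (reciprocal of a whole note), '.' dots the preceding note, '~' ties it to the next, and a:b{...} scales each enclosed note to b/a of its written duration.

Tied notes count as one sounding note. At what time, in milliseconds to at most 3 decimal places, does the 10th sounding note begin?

1. 0.0ms @ 0 + 65.574ms (1/5)
2. 65.574ms @ 1/5 + 65.574ms (1/5)
3. 131.148ms @ 2/5 + 65.574ms (1/5)
4. 196.721ms @ 3/5 + 65.574ms (1/5)
5. 262.295ms @ 4/5 + 65.574ms (1/5)
6. 327.869ms @ 1 + 327.869ms (1)
7. 655.738ms @ 2 + 437.158ms (4/3)
8. 1092.896ms @ 10/3 + 109.29ms (1/3)
9. 1202.186ms @ 11/3 + 109.29ms (1/3)
10. 1311.475ms @ 4 + 131.148ms (2/5)
11. 1442.623ms @ 22/5 + 131.148ms (2/5)
12. 1573.77ms @ 24/5 + 262.295ms (4/5)
13. 1836.066ms @ 28/5 + 131.148ms (2/5)

note 10 onset = 4b = 1311.475ms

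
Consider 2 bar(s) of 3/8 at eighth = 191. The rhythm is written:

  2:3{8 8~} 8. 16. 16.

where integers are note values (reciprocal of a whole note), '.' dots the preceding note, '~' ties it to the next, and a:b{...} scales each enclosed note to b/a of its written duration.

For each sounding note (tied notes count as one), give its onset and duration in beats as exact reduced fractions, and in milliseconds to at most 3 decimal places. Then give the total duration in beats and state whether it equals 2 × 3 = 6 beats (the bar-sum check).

1) 0.0ms=0b +471.204ms=3/2b
2) 471.204ms=3/2b +942.408ms=3b
3) 1413.613ms=9/2b +235.602ms=3/4b
4) 1649.215ms=21/4b +235.602ms=3/4b
Σ=6b of 6 (191bpm 3/8) — PASS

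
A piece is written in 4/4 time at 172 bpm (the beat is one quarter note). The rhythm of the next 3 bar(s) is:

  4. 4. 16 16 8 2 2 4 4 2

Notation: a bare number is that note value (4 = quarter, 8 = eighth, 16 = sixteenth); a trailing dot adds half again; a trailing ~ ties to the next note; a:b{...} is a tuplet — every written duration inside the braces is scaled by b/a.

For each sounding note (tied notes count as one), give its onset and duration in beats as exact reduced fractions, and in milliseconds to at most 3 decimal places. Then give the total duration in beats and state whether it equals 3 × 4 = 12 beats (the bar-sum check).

1) 0.0ms=0b +523.256ms=3/2b
2) 523.256ms=3/2b +523.256ms=3/2b
3) 1046.512ms=3b +87.209ms=1/4b
4) 1133.721ms=13/4b +87.209ms=1/4b
5) 1220.93ms=7/2b +174.419ms=1/2b
6) 1395.349ms=4b +697.674ms=2b
7) 2093.023ms=6b +697.674ms=2b
8) 2790.698ms=8b +348.837ms=1b
9) 3139.535ms=9b +348.837ms=1b
10) 3488.372ms=10b +697.674ms=2b
Σ=12b of 12 (172bpm 4/4) — PASS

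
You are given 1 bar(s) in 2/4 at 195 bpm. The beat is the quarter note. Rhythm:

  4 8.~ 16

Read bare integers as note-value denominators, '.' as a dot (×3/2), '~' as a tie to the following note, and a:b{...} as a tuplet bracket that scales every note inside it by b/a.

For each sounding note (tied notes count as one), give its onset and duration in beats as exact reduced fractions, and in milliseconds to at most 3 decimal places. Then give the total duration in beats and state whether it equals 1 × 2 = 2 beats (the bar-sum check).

1) 0.0ms=0b +307.692ms=1b
2) 307.692ms=1b +307.692ms=1b
Σ=2b of 2 (195bpm 2/4) — PASS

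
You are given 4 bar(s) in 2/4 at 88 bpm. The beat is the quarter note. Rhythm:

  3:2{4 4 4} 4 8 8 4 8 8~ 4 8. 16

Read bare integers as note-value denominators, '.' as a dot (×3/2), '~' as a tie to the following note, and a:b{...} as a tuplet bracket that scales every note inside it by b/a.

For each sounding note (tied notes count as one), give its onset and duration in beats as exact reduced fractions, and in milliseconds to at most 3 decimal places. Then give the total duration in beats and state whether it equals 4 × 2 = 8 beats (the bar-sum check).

1) 0.0ms=0b +454.545ms=2/3b
2) 454.545ms=2/3b +454.545ms=2/3b
3) 909.091ms=4/3b +454.545ms=2/3b
4) 1363.636ms=2b +681.818ms=1b
5) 2045.455ms=3b +340.909ms=1/2b
6) 2386.364ms=7/2b +340.909ms=1/2b
7) 2727.273ms=4b +681.818ms=1b
8) 3409.091ms=5b +340.909ms=1/2b
9) 3750.0ms=11/2b +1022.727ms=3/2b
10) 4772.727ms=7b +511.364ms=3/4b
11) 5284.091ms=31/4b +170.455ms=1/4b
Σ=8b of 8 (88bpm 2/4) — PASS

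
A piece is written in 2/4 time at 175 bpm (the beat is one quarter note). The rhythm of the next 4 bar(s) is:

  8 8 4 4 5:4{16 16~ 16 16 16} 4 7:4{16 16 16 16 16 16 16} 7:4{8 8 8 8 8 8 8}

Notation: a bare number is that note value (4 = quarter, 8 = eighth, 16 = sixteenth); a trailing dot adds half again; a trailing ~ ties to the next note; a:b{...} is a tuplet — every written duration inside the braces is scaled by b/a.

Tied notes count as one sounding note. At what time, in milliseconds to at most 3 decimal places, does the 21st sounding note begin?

1. 0.0ms @ 0 + 171.429ms (1/2)
2. 171.429ms @ 1/2 + 171.429ms (1/2)
3. 342.857ms @ 1 + 342.857ms (1)
4. 685.714ms @ 2 + 342.857ms (1)
5. 1028.571ms @ 3 + 68.571ms (1/5)
6. 1097.143ms @ 16/5 + 137.143ms (2/5)
7. 1234.286ms @ 18/5 + 68.571ms (1/5)
8. 1302.857ms @ 19/5 + 68.571ms (1/5)
9. 1371.429ms @ 4 + 342.857ms (1)
10. 1714.286ms @ 5 + 48.98ms (1/7)
11. 1763.265ms @ 36/7 + 48.98ms (1/7)
12. 1812.245ms @ 37/7 + 48.98ms (1/7)
13. 1861.224ms @ 38/7 + 48.98ms (1/7)
14. 1910.204ms @ 39/7 + 48.98ms (1/7)
15. 1959.184ms @ 40/7 + 48.98ms (1/7)
16. 2008.163ms @ 41/7 + 48.98ms (1/7)
17. 2057.143ms @ 6 + 97.959ms (2/7)
18. 2155.102ms @ 44/7 + 97.959ms (2/7)
19. 2253.061ms @ 46/7 + 97.959ms (2/7)
20. 2351.02ms @ 48/7 + 97.959ms (2/7)
21. 2448.98ms @ 50/7 + 97.959ms (2/7)
22. 2546.939ms @ 52/7 + 97.959ms (2/7)
23. 2644.898ms @ 54/7 + 97.959ms (2/7)

note 21 onset = 50/7b = 2448.98ms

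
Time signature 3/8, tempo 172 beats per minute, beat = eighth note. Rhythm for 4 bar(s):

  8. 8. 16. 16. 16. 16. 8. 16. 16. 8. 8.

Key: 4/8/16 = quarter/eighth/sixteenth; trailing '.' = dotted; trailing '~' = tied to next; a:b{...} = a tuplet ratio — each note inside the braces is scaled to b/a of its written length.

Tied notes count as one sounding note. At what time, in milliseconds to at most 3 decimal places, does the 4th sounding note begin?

note 4 onset = 15/4b = 1308.14ms

1. 0.0ms @ 0 + 523.256ms (3/2)
2. 523.256ms @ 3/2 + 523.256ms (3/2)
3. 1046.512ms @ 3 + 261.628ms (3/4)
4. 1308.14ms @ 15/4 + 261.628ms (3/4)
5. 1569.767ms @ 9/2 + 261.628ms (3/4)
6. 1831.395ms @ 21/4 + 261.628ms (3/4)
7. 2093.023ms @ 6 + 523.256ms (3/2)
8. 2616.279ms @ 15/2 + 261.628ms (3/4)
9. 2877.907ms @ 33/4 + 261.628ms (3/4)
10. 3139.535ms @ 9 + 523.256ms (3/2)
11. 3662.791ms @ 21/2 + 523.256ms (3/2)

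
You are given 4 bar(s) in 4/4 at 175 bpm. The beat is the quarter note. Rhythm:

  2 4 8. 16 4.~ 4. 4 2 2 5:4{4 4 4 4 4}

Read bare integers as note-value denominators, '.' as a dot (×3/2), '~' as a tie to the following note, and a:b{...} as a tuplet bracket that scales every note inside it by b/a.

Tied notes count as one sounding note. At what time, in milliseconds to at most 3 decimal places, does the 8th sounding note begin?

note 8 onset = 10b = 3428.571ms

1. 0.0ms @ 0 + 685.714ms (2)
2. 685.714ms @ 2 + 342.857ms (1)
3. 1028.571ms @ 3 + 257.143ms (3/4)
4. 1285.714ms @ 15/4 + 85.714ms (1/4)
5. 1371.429ms @ 4 + 1028.571ms (3)
6. 2400.0ms @ 7 + 342.857ms (1)
7. 2742.857ms @ 8 + 685.714ms (2)
8. 3428.571ms @ 10 + 685.714ms (2)
9. 4114.286ms @ 12 + 274.286ms (4/5)
10. 4388.571ms @ 64/5 + 274.286ms (4/5)
11. 4662.857ms @ 68/5 + 274.286ms (4/5)
12. 4937.143ms @ 72/5 + 274.286ms (4/5)
13. 5211.429ms @ 76/5 + 274.286ms (4/5)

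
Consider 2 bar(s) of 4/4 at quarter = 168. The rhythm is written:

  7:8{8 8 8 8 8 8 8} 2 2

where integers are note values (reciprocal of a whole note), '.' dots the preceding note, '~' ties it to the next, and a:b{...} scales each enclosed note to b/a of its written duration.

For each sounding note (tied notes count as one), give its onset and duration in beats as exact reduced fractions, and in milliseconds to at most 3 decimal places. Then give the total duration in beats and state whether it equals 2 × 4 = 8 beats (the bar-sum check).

1) 0.0ms=0b +204.082ms=4/7b
2) 204.082ms=4/7b +204.082ms=4/7b
3) 408.163ms=8/7b +204.082ms=4/7b
4) 612.245ms=12/7b +204.082ms=4/7b
5) 816.327ms=16/7b +204.082ms=4/7b
6) 1020.408ms=20/7b +204.082ms=4/7b
7) 1224.49ms=24/7b +204.082ms=4/7b
8) 1428.571ms=4b +714.286ms=2b
9) 2142.857ms=6b +714.286ms=2b
Σ=8b of 8 (168bpm 4/4) — PASS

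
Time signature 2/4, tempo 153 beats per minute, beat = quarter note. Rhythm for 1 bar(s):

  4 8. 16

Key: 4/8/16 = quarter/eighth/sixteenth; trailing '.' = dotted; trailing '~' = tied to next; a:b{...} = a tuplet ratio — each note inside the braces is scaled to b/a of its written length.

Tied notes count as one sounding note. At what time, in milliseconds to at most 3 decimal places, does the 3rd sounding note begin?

note 3 onset = 7/4b = 686.275ms

1. 0.0ms @ 0 + 392.157ms (1)
2. 392.157ms @ 1 + 294.118ms (3/4)
3. 686.275ms @ 7/4 + 98.039ms (1/4)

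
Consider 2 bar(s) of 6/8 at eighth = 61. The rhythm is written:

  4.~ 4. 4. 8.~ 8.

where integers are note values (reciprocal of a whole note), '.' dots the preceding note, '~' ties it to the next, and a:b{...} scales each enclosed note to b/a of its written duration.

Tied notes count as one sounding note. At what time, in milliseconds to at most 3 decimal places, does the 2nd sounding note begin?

1. 0.0ms @ 0 + 5901.639ms (6)
2. 5901.639ms @ 6 + 2950.82ms (3)
3. 8852.459ms @ 9 + 2950.82ms (3)

note 2 onset = 6b = 5901.639ms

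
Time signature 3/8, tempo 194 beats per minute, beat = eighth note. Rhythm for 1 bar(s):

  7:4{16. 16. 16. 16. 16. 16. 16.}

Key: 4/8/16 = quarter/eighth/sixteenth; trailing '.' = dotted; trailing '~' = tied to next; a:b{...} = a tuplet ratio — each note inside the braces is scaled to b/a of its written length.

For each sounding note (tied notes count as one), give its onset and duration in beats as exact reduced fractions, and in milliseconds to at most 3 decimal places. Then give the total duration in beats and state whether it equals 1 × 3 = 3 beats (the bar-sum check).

1) 0.0ms=0b +132.548ms=3/7b
2) 132.548ms=3/7b +132.548ms=3/7b
3) 265.096ms=6/7b +132.548ms=3/7b
4) 397.644ms=9/7b +132.548ms=3/7b
5) 530.191ms=12/7b +132.548ms=3/7b
6) 662.739ms=15/7b +132.548ms=3/7b
7) 795.287ms=18/7b +132.548ms=3/7b
Σ=3b of 3 (194bpm 3/8) — PASS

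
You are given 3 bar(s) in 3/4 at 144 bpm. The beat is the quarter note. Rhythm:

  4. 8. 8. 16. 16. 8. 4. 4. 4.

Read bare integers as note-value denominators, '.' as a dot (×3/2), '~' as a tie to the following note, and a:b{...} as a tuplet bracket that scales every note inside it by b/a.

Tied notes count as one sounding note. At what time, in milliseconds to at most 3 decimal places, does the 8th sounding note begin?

note 8 onset = 6b = 2500.0ms

1. 0.0ms @ 0 + 625.0ms (3/2)
2. 625.0ms @ 3/2 + 312.5ms (3/4)
3. 937.5ms @ 9/4 + 312.5ms (3/4)
4. 1250.0ms @ 3 + 156.25ms (3/8)
5. 1406.25ms @ 27/8 + 156.25ms (3/8)
6. 1562.5ms @ 15/4 + 312.5ms (3/4)
7. 1875.0ms @ 9/2 + 625.0ms (3/2)
8. 2500.0ms @ 6 + 625.0ms (3/2)
9. 3125.0ms @ 15/2 + 625.0ms (3/2)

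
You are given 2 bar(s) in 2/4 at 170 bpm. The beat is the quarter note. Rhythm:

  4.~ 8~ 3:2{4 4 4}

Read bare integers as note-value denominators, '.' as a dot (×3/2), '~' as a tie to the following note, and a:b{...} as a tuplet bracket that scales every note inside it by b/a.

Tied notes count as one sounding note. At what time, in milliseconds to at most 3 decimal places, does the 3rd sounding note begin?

note 3 onset = 10/3b = 1176.471ms

1. 0.0ms @ 0 + 941.176ms (8/3)
2. 941.176ms @ 8/3 + 235.294ms (2/3)
3. 1176.471ms @ 10/3 + 235.294ms (2/3)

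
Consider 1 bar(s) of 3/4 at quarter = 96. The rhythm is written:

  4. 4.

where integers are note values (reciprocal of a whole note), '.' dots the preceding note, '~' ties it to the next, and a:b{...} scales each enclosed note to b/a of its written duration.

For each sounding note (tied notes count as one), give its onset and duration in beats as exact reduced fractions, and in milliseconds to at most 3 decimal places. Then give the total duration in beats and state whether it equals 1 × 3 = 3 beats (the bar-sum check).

1) 0.0ms=0b +937.5ms=3/2b
2) 937.5ms=3/2b +937.5ms=3/2b
Σ=3b of 3 (96bpm 3/4) — PASS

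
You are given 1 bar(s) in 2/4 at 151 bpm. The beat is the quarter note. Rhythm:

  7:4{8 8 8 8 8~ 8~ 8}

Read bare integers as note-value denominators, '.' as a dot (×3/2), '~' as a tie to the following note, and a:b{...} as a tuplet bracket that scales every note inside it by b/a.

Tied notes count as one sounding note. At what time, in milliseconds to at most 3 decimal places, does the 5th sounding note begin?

note 5 onset = 8/7b = 454.115ms

1. 0.0ms @ 0 + 113.529ms (2/7)
2. 113.529ms @ 2/7 + 113.529ms (2/7)
3. 227.058ms @ 4/7 + 113.529ms (2/7)
4. 340.587ms @ 6/7 + 113.529ms (2/7)
5. 454.115ms @ 8/7 + 340.587ms (6/7)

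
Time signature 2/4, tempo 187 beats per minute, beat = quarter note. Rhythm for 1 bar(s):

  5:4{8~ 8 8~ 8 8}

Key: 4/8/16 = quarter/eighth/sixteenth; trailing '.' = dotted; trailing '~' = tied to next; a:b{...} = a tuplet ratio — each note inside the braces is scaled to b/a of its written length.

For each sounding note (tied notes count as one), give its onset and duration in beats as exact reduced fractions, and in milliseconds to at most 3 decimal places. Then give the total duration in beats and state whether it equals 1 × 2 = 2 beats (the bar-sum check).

1) 0.0ms=0b +256.684ms=4/5b
2) 256.684ms=4/5b +256.684ms=4/5b
3) 513.369ms=8/5b +128.342ms=2/5b
Σ=2b of 2 (187bpm 2/4) — PASS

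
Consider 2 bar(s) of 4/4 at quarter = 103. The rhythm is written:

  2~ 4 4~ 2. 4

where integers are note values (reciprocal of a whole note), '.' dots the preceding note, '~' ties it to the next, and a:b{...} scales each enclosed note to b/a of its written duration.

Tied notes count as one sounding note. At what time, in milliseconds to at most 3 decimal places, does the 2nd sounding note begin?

note 2 onset = 3b = 1747.573ms

1. 0.0ms @ 0 + 1747.573ms (3)
2. 1747.573ms @ 3 + 2330.097ms (4)
3. 4077.67ms @ 7 + 582.524ms (1)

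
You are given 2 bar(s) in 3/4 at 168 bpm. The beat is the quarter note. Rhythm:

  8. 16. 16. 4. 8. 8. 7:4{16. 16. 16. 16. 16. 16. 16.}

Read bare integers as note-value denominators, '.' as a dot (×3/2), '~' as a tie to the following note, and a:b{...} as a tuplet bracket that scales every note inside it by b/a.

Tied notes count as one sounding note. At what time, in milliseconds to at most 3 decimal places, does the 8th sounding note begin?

1. 0.0ms @ 0 + 267.857ms (3/4)
2. 267.857ms @ 3/4 + 133.929ms (3/8)
3. 401.786ms @ 9/8 + 133.929ms (3/8)
4. 535.714ms @ 3/2 + 535.714ms (3/2)
5. 1071.429ms @ 3 + 267.857ms (3/4)
6. 1339.286ms @ 15/4 + 267.857ms (3/4)
7. 1607.143ms @ 9/2 + 76.531ms (3/14)
8. 1683.673ms @ 33/7 + 76.531ms (3/14)
9. 1760.204ms @ 69/14 + 76.531ms (3/14)
10. 1836.735ms @ 36/7 + 76.531ms (3/14)
11. 1913.265ms @ 75/14 + 76.531ms (3/14)
12. 1989.796ms @ 39/7 + 76.531ms (3/14)
13. 2066.327ms @ 81/14 + 76.531ms (3/14)

note 8 onset = 33/7b = 1683.673ms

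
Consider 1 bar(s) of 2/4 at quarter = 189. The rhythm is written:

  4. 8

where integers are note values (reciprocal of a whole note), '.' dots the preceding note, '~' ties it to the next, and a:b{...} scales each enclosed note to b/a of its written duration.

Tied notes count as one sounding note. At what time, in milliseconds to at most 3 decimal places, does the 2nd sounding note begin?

note 2 onset = 3/2b = 476.19ms

1. 0.0ms @ 0 + 476.19ms (3/2)
2. 476.19ms @ 3/2 + 158.73ms (1/2)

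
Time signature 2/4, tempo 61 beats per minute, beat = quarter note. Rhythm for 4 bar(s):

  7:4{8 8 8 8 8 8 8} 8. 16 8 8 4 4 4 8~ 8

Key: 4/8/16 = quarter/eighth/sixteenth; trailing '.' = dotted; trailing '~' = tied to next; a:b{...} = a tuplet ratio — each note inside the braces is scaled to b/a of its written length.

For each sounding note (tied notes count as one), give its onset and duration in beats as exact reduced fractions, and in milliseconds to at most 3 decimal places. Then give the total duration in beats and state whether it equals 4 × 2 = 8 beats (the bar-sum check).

1) 0.0ms=0b +281.03ms=2/7b
2) 281.03ms=2/7b +281.03ms=2/7b
3) 562.061ms=4/7b +281.03ms=2/7b
4) 843.091ms=6/7b +281.03ms=2/7b
5) 1124.122ms=8/7b +281.03ms=2/7b
6) 1405.152ms=10/7b +281.03ms=2/7b
7) 1686.183ms=12/7b +281.03ms=2/7b
8) 1967.213ms=2b +737.705ms=3/4b
9) 2704.918ms=11/4b +245.902ms=1/4b
10) 2950.82ms=3b +491.803ms=1/2b
11) 3442.623ms=7/2b +491.803ms=1/2b
12) 3934.426ms=4b +983.607ms=1b
13) 4918.033ms=5b +983.607ms=1b
14) 5901.639ms=6b +983.607ms=1b
15) 6885.246ms=7b +983.607ms=1b
Σ=8b of 8 (61bpm 2/4) — PASS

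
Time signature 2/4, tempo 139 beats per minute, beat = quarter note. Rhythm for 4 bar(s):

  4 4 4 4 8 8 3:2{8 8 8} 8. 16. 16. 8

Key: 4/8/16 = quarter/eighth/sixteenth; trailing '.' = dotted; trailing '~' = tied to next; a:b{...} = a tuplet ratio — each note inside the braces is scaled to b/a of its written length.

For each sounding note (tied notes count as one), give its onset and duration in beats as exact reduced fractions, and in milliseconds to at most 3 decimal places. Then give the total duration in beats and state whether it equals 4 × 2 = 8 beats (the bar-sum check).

1) 0.0ms=0b +431.655ms=1b
2) 431.655ms=1b +431.655ms=1b
3) 863.309ms=2b +431.655ms=1b
4) 1294.964ms=3b +431.655ms=1b
5) 1726.619ms=4b +215.827ms=1/2b
6) 1942.446ms=9/2b +215.827ms=1/2b
7) 2158.273ms=5b +143.885ms=1/3b
8) 2302.158ms=16/3b +143.885ms=1/3b
9) 2446.043ms=17/3b +143.885ms=1/3b
10) 2589.928ms=6b +323.741ms=3/4b
11) 2913.669ms=27/4b +161.871ms=3/8b
12) 3075.54ms=57/8b +161.871ms=3/8b
13) 3237.41ms=15/2b +215.827ms=1/2b
Σ=8b of 8 (139bpm 2/4) — PASS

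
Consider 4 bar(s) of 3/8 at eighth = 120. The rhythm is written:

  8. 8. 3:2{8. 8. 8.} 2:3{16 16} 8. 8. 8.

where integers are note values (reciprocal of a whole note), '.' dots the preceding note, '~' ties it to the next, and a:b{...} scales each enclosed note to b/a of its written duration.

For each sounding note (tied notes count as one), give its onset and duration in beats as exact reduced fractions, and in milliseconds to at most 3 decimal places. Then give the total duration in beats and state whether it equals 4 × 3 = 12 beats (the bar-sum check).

1) 0.0ms=0b +750.0ms=3/2b
2) 750.0ms=3/2b +750.0ms=3/2b
3) 1500.0ms=3b +500.0ms=1b
4) 2000.0ms=4b +500.0ms=1b
5) 2500.0ms=5b +500.0ms=1b
6) 3000.0ms=6b +375.0ms=3/4b
7) 3375.0ms=27/4b +375.0ms=3/4b
8) 3750.0ms=15/2b +750.0ms=3/2b
9) 4500.0ms=9b +750.0ms=3/2b
10) 5250.0ms=21/2b +750.0ms=3/2b
Σ=12b of 12 (120bpm 3/8) — PASS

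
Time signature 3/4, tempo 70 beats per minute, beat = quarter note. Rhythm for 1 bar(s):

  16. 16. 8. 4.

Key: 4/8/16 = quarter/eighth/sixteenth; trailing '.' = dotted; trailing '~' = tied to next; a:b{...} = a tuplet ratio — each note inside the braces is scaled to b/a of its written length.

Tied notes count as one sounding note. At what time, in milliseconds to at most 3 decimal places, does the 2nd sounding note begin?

1. 0.0ms @ 0 + 321.429ms (3/8)
2. 321.429ms @ 3/8 + 321.429ms (3/8)
3. 642.857ms @ 3/4 + 642.857ms (3/4)
4. 1285.714ms @ 3/2 + 1285.714ms (3/2)

note 2 onset = 3/8b = 321.429ms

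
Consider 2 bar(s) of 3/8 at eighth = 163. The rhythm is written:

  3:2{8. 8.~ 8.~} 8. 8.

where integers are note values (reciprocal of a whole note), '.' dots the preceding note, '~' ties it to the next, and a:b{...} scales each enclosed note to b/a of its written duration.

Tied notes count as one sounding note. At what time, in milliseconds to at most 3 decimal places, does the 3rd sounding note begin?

note 3 onset = 9/2b = 1656.442ms

1. 0.0ms @ 0 + 368.098ms (1)
2. 368.098ms @ 1 + 1288.344ms (7/2)
3. 1656.442ms @ 9/2 + 552.147ms (3/2)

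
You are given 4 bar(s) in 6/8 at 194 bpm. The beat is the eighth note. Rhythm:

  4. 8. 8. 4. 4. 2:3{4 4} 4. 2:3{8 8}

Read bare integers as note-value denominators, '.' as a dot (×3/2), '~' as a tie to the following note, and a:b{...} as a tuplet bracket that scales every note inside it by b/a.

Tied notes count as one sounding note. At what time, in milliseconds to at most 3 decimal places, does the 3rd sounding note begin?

1. 0.0ms @ 0 + 927.835ms (3)
2. 927.835ms @ 3 + 463.918ms (3/2)
3. 1391.753ms @ 9/2 + 463.918ms (3/2)
4. 1855.67ms @ 6 + 927.835ms (3)
5. 2783.505ms @ 9 + 927.835ms (3)
6. 3711.34ms @ 12 + 927.835ms (3)
7. 4639.175ms @ 15 + 927.835ms (3)
8. 5567.01ms @ 18 + 927.835ms (3)
9. 6494.845ms @ 21 + 463.918ms (3/2)
10. 6958.763ms @ 45/2 + 463.918ms (3/2)

note 3 onset = 9/2b = 1391.753ms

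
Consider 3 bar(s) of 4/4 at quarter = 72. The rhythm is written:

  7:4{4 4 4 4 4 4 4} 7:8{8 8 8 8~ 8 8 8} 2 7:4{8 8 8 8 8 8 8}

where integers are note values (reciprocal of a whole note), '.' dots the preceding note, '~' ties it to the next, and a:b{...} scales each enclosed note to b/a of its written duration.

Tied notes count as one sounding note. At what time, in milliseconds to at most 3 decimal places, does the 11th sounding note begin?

note 11 onset = 40/7b = 4761.905ms

1. 0.0ms @ 0 + 476.19ms (4/7)
2. 476.19ms @ 4/7 + 476.19ms (4/7)
3. 952.381ms @ 8/7 + 476.19ms (4/7)
4. 1428.571ms @ 12/7 + 476.19ms (4/7)
5. 1904.762ms @ 16/7 + 476.19ms (4/7)
6. 2380.952ms @ 20/7 + 476.19ms (4/7)
7. 2857.143ms @ 24/7 + 476.19ms (4/7)
8. 3333.333ms @ 4 + 476.19ms (4/7)
9. 3809.524ms @ 32/7 + 476.19ms (4/7)
10. 4285.714ms @ 36/7 + 476.19ms (4/7)
11. 4761.905ms @ 40/7 + 952.381ms (8/7)
12. 5714.286ms @ 48/7 + 476.19ms (4/7)
13. 6190.476ms @ 52/7 + 476.19ms (4/7)
14. 6666.667ms @ 8 + 1666.667ms (2)
15. 8333.333ms @ 10 + 238.095ms (2/7)
16. 8571.429ms @ 72/7 + 238.095ms (2/7)
17. 8809.524ms @ 74/7 + 238.095ms (2/7)
18. 9047.619ms @ 76/7 + 238.095ms (2/7)
19. 9285.714ms @ 78/7 + 238.095ms (2/7)
20. 9523.81ms @ 80/7 + 238.095ms (2/7)
21. 9761.905ms @ 82/7 + 238.095ms (2/7)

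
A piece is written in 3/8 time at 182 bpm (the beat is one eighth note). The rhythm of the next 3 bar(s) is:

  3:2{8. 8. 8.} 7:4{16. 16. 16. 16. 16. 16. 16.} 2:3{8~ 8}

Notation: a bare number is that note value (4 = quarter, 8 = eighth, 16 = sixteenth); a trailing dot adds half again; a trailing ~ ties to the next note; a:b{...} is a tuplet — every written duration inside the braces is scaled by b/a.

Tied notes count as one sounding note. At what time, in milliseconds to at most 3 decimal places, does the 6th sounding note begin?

1. 0.0ms @ 0 + 329.67ms (1)
2. 329.67ms @ 1 + 329.67ms (1)
3. 659.341ms @ 2 + 329.67ms (1)
4. 989.011ms @ 3 + 141.287ms (3/7)
5. 1130.298ms @ 24/7 + 141.287ms (3/7)
6. 1271.586ms @ 27/7 + 141.287ms (3/7)
7. 1412.873ms @ 30/7 + 141.287ms (3/7)
8. 1554.16ms @ 33/7 + 141.287ms (3/7)
9. 1695.447ms @ 36/7 + 141.287ms (3/7)
10. 1836.735ms @ 39/7 + 141.287ms (3/7)
11. 1978.022ms @ 6 + 989.011ms (3)

note 6 onset = 27/7b = 1271.586ms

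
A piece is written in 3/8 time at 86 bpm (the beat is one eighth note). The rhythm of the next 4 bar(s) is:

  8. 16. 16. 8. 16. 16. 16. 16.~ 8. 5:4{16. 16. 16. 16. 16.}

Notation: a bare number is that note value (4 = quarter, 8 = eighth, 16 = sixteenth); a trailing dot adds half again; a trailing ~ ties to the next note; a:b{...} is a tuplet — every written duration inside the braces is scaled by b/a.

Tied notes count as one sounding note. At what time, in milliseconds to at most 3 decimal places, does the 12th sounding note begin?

note 12 onset = 54/5b = 7534.884ms

1. 0.0ms @ 0 + 1046.512ms (3/2)
2. 1046.512ms @ 3/2 + 523.256ms (3/4)
3. 1569.767ms @ 9/4 + 523.256ms (3/4)
4. 2093.023ms @ 3 + 1046.512ms (3/2)
5. 3139.535ms @ 9/2 + 523.256ms (3/4)
6. 3662.791ms @ 21/4 + 523.256ms (3/4)
7. 4186.047ms @ 6 + 523.256ms (3/4)
8. 4709.302ms @ 27/4 + 1569.767ms (9/4)
9. 6279.07ms @ 9 + 418.605ms (3/5)
10. 6697.674ms @ 48/5 + 418.605ms (3/5)
11. 7116.279ms @ 51/5 + 418.605ms (3/5)
12. 7534.884ms @ 54/5 + 418.605ms (3/5)
13. 7953.488ms @ 57/5 + 418.605ms (3/5)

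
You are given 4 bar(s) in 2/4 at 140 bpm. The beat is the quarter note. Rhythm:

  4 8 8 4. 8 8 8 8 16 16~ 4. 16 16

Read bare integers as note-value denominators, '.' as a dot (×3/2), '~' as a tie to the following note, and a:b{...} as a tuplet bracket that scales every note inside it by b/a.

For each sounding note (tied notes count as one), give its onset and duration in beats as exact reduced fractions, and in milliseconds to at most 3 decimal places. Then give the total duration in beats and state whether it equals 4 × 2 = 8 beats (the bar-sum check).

1) 0.0ms=0b +428.571ms=1b
2) 428.571ms=1b +214.286ms=1/2b
3) 642.857ms=3/2b +214.286ms=1/2b
4) 857.143ms=2b +642.857ms=3/2b
5) 1500.0ms=7/2b +214.286ms=1/2b
6) 1714.286ms=4b +214.286ms=1/2b
7) 1928.571ms=9/2b +214.286ms=1/2b
8) 2142.857ms=5b +214.286ms=1/2b
9) 2357.143ms=11/2b +107.143ms=1/4b
10) 2464.286ms=23/4b +750.0ms=7/4b
11) 3214.286ms=15/2b +107.143ms=1/4b
12) 3321.429ms=31/4b +107.143ms=1/4b
Σ=8b of 8 (140bpm 2/4) — PASS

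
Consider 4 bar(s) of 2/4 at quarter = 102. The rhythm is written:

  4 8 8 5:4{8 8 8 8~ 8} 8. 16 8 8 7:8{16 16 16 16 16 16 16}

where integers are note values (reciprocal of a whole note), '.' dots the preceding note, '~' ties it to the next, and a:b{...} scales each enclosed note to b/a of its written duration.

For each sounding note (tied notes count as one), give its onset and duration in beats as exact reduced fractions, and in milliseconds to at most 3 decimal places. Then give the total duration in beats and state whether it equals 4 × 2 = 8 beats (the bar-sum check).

1) 0.0ms=0b +588.235ms=1b
2) 588.235ms=1b +294.118ms=1/2b
3) 882.353ms=3/2b +294.118ms=1/2b
4) 1176.471ms=2b +235.294ms=2/5b
5) 1411.765ms=12/5b +235.294ms=2/5b
6) 1647.059ms=14/5b +235.294ms=2/5b
7) 1882.353ms=16/5b +470.588ms=4/5b
8) 2352.941ms=4b +441.176ms=3/4b
9) 2794.118ms=19/4b +147.059ms=1/4b
10) 2941.176ms=5b +294.118ms=1/2b
11) 3235.294ms=11/2b +294.118ms=1/2b
12) 3529.412ms=6b +168.067ms=2/7b
13) 3697.479ms=44/7b +168.067ms=2/7b
14) 3865.546ms=46/7b +168.067ms=2/7b
15) 4033.613ms=48/7b +168.067ms=2/7b
16) 4201.681ms=50/7b +168.067ms=2/7b
17) 4369.748ms=52/7b +168.067ms=2/7b
18) 4537.815ms=54/7b +168.067ms=2/7b
Σ=8b of 8 (102bpm 2/4) — PASS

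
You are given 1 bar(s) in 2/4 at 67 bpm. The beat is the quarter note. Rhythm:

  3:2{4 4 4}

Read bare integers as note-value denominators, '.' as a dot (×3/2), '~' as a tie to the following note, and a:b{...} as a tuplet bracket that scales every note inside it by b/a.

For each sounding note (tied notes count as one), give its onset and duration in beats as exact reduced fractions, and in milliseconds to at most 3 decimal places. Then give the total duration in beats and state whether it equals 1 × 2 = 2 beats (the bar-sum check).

1) 0.0ms=0b +597.015ms=2/3b
2) 597.015ms=2/3b +597.015ms=2/3b
3) 1194.03ms=4/3b +597.015ms=2/3b
Σ=2b of 2 (67bpm 2/4) — PASS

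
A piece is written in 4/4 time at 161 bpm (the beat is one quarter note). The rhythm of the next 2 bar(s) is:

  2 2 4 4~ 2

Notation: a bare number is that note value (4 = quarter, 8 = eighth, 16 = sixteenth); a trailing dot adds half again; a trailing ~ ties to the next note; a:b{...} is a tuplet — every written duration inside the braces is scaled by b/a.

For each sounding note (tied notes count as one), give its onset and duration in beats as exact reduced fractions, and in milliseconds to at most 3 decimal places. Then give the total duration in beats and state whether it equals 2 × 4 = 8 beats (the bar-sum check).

1) 0.0ms=0b +745.342ms=2b
2) 745.342ms=2b +745.342ms=2b
3) 1490.683ms=4b +372.671ms=1b
4) 1863.354ms=5b +1118.012ms=3b
Σ=8b of 8 (161bpm 4/4) — PASS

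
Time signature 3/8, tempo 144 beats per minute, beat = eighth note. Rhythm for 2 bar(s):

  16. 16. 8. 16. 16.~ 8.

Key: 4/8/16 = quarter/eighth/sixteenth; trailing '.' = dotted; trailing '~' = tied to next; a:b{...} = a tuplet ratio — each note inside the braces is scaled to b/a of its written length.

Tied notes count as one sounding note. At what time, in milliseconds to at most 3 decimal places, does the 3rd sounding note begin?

note 3 onset = 3/2b = 625.0ms

1. 0.0ms @ 0 + 312.5ms (3/4)
2. 312.5ms @ 3/4 + 312.5ms (3/4)
3. 625.0ms @ 3/2 + 625.0ms (3/2)
4. 1250.0ms @ 3 + 312.5ms (3/4)
5. 1562.5ms @ 15/4 + 937.5ms (9/4)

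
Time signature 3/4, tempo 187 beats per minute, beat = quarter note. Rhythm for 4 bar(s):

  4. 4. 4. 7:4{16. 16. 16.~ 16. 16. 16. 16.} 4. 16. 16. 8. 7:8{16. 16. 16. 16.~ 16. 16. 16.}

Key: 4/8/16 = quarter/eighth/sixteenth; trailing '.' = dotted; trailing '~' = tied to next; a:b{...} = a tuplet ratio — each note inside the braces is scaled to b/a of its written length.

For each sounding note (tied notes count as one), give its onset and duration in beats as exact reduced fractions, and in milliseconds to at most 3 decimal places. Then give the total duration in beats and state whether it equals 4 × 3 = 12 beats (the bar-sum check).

1) 0.0ms=0b +481.283ms=3/2b
2) 481.283ms=3/2b +481.283ms=3/2b
3) 962.567ms=3b +481.283ms=3/2b
4) 1443.85ms=9/2b +68.755ms=3/14b
5) 1512.605ms=33/7b +68.755ms=3/14b
6) 1581.36ms=69/14b +137.51ms=3/7b
7) 1718.869ms=75/14b +68.755ms=3/14b
8) 1787.624ms=39/7b +68.755ms=3/14b
9) 1856.379ms=81/14b +68.755ms=3/14b
10) 1925.134ms=6b +481.283ms=3/2b
11) 2406.417ms=15/2b +120.321ms=3/8b
12) 2526.738ms=63/8b +120.321ms=3/8b
13) 2647.059ms=33/4b +240.642ms=3/4b
14) 2887.701ms=9b +137.51ms=3/7b
15) 3025.21ms=66/7b +137.51ms=3/7b
16) 3162.72ms=69/7b +137.51ms=3/7b
17) 3300.229ms=72/7b +275.019ms=6/7b
18) 3575.248ms=78/7b +137.51ms=3/7b
19) 3712.758ms=81/7b +137.51ms=3/7b
Σ=12b of 12 (187bpm 3/4) — PASS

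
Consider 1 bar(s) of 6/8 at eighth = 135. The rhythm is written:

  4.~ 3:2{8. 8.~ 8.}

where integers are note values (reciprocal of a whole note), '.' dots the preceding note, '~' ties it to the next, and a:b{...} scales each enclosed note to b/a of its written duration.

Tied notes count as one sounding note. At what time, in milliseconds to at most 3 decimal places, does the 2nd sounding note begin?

note 2 onset = 4b = 1777.778ms

1. 0.0ms @ 0 + 1777.778ms (4)
2. 1777.778ms @ 4 + 888.889ms (2)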